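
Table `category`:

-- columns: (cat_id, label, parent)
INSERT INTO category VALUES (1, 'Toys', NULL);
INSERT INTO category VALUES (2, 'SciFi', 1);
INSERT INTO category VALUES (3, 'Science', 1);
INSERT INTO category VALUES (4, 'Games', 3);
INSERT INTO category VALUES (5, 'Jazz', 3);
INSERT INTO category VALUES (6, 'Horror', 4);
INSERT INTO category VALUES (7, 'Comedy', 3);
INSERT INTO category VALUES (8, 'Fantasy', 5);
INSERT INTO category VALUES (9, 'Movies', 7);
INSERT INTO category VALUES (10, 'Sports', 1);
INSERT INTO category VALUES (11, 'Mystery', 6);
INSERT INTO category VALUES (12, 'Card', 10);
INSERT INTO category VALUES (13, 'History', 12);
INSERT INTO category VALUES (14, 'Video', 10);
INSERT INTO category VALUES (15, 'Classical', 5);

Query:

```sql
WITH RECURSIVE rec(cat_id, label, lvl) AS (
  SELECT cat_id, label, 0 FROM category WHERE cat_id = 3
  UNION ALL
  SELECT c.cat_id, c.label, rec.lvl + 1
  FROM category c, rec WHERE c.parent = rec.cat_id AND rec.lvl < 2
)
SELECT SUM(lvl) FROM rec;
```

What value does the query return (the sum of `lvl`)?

Base: cat_id=3 (Science) at lvl 0.
Iteration 1: rows with parent in {3} -> Games (id 4, lvl 1), Jazz (id 5, lvl 1), Comedy (id 7, lvl 1).
Iteration 2: rows with parent in {4,5,7} -> Horror (id 6, lvl 2), Fantasy (id 8, lvl 2), Movies (id 9, lvl 2), Classical (id 15, lvl 2).
Iteration 3: lvl < 2 fails for all current rows; recursion stops.
SUM(lvl) = 0 + 1 + 1 + 1 + 2 + 2 + 2 + 2 = 11.

11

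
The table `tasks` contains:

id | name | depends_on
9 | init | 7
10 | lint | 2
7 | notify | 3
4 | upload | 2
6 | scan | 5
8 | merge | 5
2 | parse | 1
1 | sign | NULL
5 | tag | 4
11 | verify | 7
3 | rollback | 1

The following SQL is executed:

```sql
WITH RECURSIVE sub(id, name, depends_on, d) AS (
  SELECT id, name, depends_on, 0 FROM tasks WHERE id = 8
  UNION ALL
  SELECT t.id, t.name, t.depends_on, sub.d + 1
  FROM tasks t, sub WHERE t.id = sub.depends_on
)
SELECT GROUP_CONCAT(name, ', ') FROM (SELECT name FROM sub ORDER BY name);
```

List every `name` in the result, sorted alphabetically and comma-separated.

Base: id=8 (merge), depends_on=5, d 0.
Iteration 1: join on id=5 -> tag (id 5, depends_on=4, d 1).
Iteration 2: join on id=4 -> upload (id 4, depends_on=2, d 2).
Iteration 3: join on id=2 -> parse (id 2, depends_on=1, d 3).
Iteration 4: join on id=1 -> sign (id 1, depends_on=NULL, d 4).
Iteration 5: depends_on is NULL; no match; recursion stops.

merge, parse, sign, tag, upload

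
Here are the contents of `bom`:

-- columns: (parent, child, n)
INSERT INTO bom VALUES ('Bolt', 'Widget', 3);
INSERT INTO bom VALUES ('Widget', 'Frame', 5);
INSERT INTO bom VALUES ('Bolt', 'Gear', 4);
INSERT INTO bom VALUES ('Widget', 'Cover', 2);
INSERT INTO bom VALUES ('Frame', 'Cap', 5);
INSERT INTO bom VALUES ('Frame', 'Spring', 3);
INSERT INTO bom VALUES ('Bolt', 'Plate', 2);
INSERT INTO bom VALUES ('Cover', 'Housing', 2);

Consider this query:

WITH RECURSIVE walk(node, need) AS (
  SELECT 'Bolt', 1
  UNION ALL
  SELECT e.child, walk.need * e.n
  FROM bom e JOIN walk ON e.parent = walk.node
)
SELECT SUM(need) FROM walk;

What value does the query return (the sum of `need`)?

Base: (Bolt, need=1).
Iteration 1: components of {Bolt} -> Gear = 1*4 = 4, Plate = 1*2 = 2, Widget = 1*3 = 3.
Iteration 2: components of {Gear,Plate,Widget} -> Cover = 3*2 = 6, Frame = 3*5 = 15.
Iteration 3: components of {Cover,Frame} -> Cap = 15*5 = 75, Housing = 6*2 = 12, Spring = 15*3 = 45.
Iteration 4: no further components; recursion stops.
SUM(need) = 1 + 3 + 4 + 2 + 15 + 6 + 75 + 45 + 12 = 163.

163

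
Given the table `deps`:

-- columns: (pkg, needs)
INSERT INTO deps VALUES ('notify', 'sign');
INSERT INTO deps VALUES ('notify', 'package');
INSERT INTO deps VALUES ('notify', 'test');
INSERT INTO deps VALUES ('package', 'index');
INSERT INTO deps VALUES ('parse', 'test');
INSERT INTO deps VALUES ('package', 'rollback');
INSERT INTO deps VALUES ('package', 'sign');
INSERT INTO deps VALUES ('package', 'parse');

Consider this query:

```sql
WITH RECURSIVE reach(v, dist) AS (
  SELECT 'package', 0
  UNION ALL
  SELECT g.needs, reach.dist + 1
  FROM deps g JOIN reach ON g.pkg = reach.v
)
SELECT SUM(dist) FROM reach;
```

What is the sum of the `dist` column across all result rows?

6

Base: (package, dist=0).
Iteration 1: edges from {package} -> (index, dist=1), (parse, dist=1), (rollback, dist=1), (sign, dist=1).
Iteration 2: edges from {index,parse,rollback,sign} -> (test, dist=2).
Iteration 3: no outgoing edges from {test}; recursion stops.
SUM(dist) = 0 + 1 + 1 + 1 + 1 + 2 = 6.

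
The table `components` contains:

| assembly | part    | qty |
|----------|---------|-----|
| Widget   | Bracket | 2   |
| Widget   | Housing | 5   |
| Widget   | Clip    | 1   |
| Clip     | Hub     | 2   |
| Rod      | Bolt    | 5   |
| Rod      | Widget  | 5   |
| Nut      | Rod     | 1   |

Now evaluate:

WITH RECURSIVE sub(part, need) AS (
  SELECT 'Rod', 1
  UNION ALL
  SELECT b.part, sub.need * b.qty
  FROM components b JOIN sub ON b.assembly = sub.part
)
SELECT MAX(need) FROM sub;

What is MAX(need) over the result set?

25

Base: (Rod, need=1).
Iteration 1: components of {Rod} -> Bolt = 1*5 = 5, Widget = 1*5 = 5.
Iteration 2: components of {Bolt,Widget} -> Bracket = 5*2 = 10, Clip = 5*1 = 5, Housing = 5*5 = 25.
Iteration 3: components of {Bracket,Clip,Housing} -> Hub = 5*2 = 10.
Iteration 4: no further components; recursion stops.
need values: 1, 5, 5, 10, 25, 5, 10; the maximum is 25.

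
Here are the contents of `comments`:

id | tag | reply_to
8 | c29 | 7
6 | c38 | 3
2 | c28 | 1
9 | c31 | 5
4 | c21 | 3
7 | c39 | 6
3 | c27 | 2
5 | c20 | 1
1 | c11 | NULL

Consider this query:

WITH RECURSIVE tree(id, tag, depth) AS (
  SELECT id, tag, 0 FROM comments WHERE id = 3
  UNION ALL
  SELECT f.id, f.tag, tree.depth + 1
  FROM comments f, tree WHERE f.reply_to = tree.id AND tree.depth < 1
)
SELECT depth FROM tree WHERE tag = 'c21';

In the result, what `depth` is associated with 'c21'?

Base: id=3 (c27) at depth 0.
Iteration 1: rows with reply_to in {3} -> c21 (id 4, depth 1), c38 (id 6, depth 1).
Iteration 2: depth < 1 fails for all current rows; recursion stops.

1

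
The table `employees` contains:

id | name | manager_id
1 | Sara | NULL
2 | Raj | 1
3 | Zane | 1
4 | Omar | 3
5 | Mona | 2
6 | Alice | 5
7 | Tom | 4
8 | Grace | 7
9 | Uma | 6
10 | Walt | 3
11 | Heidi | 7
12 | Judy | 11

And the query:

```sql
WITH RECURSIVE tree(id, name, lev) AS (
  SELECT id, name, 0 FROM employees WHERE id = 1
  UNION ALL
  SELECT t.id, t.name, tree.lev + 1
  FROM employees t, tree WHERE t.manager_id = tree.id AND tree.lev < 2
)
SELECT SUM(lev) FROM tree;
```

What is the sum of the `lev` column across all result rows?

8

Base: id=1 (Sara) at lev 0.
Iteration 1: rows with manager_id in {1} -> Raj (id 2, lev 1), Zane (id 3, lev 1).
Iteration 2: rows with manager_id in {2,3} -> Omar (id 4, lev 2), Mona (id 5, lev 2), Walt (id 10, lev 2).
Iteration 3: lev < 2 fails for all current rows; recursion stops.
SUM(lev) = 0 + 1 + 1 + 2 + 2 + 2 = 8.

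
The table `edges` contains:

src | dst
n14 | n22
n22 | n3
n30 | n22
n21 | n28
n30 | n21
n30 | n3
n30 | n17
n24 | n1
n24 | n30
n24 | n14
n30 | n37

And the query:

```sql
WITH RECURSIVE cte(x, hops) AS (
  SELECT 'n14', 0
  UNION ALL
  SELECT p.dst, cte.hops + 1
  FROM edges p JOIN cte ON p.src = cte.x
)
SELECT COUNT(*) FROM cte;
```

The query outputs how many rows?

3

Base: (n14, hops=0).
Iteration 1: edges from {n14} -> (n22, hops=1).
Iteration 2: edges from {n22} -> (n3, hops=2).
Iteration 3: no outgoing edges from {n3}; recursion stops.
Total rows emitted: 3.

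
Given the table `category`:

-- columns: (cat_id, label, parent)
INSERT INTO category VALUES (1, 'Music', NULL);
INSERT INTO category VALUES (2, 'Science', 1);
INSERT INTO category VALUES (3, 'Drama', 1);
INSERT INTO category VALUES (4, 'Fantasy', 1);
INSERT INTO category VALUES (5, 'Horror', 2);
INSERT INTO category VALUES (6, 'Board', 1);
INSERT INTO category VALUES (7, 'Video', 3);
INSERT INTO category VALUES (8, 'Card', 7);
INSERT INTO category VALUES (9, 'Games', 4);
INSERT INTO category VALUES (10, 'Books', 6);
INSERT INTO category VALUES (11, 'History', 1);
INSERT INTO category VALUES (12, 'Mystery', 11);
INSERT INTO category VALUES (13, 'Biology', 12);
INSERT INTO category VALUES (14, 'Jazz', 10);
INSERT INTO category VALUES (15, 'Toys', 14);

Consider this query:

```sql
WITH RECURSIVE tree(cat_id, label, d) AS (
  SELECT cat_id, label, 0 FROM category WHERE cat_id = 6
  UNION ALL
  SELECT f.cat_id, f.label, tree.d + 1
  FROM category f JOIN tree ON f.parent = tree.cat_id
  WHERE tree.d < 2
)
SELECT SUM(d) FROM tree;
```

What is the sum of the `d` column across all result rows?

Base: cat_id=6 (Board) at d 0.
Iteration 1: rows with parent in {6} -> Books (id 10, d 1).
Iteration 2: rows with parent in {10} -> Jazz (id 14, d 2).
Iteration 3: d < 2 fails for all current rows; recursion stops.
SUM(d) = 0 + 1 + 2 = 3.

3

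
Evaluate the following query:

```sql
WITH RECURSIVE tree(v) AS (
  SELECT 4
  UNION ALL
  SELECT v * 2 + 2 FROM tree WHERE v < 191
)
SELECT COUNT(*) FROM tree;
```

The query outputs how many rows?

Base: v=4.
Iteration 1: 4 < 191 holds -> v = 4 * 2 + 2 = 10.
Iteration 2: 10 < 191 holds -> v = 10 * 2 + 2 = 22.
Iteration 3: 22 < 191 holds -> v = 22 * 2 + 2 = 46.
Iteration 4: 46 < 191 holds -> v = 46 * 2 + 2 = 94.
Iteration 5: 94 < 191 holds -> v = 94 * 2 + 2 = 190.
Iteration 6: 190 < 191 holds -> v = 190 * 2 + 2 = 382.
Iteration 7: 382 < 191 fails; recursion stops.
Total rows emitted: 7.

7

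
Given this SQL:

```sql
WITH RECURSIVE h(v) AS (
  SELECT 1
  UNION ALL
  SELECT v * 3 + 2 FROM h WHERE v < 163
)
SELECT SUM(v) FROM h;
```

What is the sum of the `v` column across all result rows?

722

Base: v=1.
Iteration 1: 1 < 163 holds -> v = 1 * 3 + 2 = 5.
Iteration 2: 5 < 163 holds -> v = 5 * 3 + 2 = 17.
Iteration 3: 17 < 163 holds -> v = 17 * 3 + 2 = 53.
Iteration 4: 53 < 163 holds -> v = 53 * 3 + 2 = 161.
Iteration 5: 161 < 163 holds -> v = 161 * 3 + 2 = 485.
Iteration 6: 485 < 163 fails; recursion stops.
SUM(v) = 1 + 5 + 17 + 53 + 161 + 485 = 722.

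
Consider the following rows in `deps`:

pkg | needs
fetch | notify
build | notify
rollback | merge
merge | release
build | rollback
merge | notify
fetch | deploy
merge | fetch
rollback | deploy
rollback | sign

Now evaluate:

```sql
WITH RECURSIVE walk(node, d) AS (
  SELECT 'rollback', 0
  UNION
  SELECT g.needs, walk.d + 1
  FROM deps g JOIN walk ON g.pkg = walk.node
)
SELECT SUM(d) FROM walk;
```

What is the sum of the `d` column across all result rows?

15

Base: (rollback, d=0).
Iteration 1: edges from {rollback} -> (deploy, d=1), (merge, d=1), (sign, d=1).
Iteration 2: edges from {deploy,merge,sign} -> (fetch, d=2), (notify, d=2), (release, d=2).
Iteration 3: edges from {fetch,notify,release} -> (deploy, d=3), (notify, d=3).
Iteration 4: no outgoing edges from {deploy,notify}; recursion stops.
SUM(d) = 0 + 1 + 1 + 1 + 2 + 2 + 2 + 3 + 3 = 15.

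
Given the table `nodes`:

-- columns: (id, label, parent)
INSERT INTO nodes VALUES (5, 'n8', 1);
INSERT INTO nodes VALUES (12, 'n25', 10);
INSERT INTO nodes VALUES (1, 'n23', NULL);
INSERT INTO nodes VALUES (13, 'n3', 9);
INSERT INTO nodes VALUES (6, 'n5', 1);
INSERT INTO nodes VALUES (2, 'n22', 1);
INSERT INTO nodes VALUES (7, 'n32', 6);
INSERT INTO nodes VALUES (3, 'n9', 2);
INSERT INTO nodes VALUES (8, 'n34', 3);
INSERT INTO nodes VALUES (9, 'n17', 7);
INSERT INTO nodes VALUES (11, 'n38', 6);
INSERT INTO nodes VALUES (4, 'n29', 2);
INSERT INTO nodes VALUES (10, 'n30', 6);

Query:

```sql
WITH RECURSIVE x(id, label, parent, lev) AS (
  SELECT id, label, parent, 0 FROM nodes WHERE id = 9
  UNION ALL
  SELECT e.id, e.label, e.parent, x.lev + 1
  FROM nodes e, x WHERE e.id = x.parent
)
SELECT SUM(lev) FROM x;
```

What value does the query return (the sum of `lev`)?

6

Base: id=9 (n17), parent=7, lev 0.
Iteration 1: join on id=7 -> n32 (id 7, parent=6, lev 1).
Iteration 2: join on id=6 -> n5 (id 6, parent=1, lev 2).
Iteration 3: join on id=1 -> n23 (id 1, parent=NULL, lev 3).
Iteration 4: parent is NULL; no match; recursion stops.
SUM(lev) = 0 + 1 + 2 + 3 = 6.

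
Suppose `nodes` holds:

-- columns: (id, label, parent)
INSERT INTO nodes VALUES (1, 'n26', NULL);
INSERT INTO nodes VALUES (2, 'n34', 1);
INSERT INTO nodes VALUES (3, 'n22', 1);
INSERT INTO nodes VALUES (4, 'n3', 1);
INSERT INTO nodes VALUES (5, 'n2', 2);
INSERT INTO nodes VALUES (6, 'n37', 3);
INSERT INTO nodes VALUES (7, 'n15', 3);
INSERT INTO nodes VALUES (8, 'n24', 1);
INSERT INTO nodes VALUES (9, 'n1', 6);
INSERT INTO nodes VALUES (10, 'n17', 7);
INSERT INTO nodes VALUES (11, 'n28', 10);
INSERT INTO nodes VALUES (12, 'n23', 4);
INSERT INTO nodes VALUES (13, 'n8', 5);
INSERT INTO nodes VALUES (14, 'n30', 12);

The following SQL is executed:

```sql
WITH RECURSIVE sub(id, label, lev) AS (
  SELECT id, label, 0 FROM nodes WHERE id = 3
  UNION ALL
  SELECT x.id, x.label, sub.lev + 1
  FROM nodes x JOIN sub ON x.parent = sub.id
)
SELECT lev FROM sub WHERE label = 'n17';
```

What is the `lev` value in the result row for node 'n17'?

Base: id=3 (n22) at lev 0.
Iteration 1: rows with parent in {3} -> n37 (id 6, lev 1), n15 (id 7, lev 1).
Iteration 2: rows with parent in {6,7} -> n1 (id 9, lev 2), n17 (id 10, lev 2).
Iteration 3: rows with parent in {9,10} -> n28 (id 11, lev 3).
Iteration 4: no rows with parent in {11}; recursion stops.

2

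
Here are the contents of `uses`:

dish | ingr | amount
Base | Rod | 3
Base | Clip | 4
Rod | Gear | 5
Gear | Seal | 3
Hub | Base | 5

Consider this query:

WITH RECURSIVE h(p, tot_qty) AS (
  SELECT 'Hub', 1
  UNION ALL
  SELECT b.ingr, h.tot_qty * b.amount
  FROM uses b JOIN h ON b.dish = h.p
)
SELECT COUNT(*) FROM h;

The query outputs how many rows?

6

Base: (Hub, tot_qty=1).
Iteration 1: components of {Hub} -> Base = 1*5 = 5.
Iteration 2: components of {Base} -> Clip = 5*4 = 20, Rod = 5*3 = 15.
Iteration 3: components of {Clip,Rod} -> Gear = 15*5 = 75.
Iteration 4: components of {Gear} -> Seal = 75*3 = 225.
Iteration 5: no further components; recursion stops.
Total rows emitted: 6.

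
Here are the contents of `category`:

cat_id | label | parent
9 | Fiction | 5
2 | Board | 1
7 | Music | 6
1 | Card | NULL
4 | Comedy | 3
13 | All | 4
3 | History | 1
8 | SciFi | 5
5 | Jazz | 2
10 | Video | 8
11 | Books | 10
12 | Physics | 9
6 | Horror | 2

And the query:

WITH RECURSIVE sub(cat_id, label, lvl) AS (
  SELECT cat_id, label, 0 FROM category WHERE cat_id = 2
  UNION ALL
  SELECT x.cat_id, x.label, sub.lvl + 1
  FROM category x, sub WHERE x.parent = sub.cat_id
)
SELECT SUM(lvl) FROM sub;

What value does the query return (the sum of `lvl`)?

Base: cat_id=2 (Board) at lvl 0.
Iteration 1: rows with parent in {2} -> Jazz (id 5, lvl 1), Horror (id 6, lvl 1).
Iteration 2: rows with parent in {5,6} -> Music (id 7, lvl 2), SciFi (id 8, lvl 2), Fiction (id 9, lvl 2).
Iteration 3: rows with parent in {7,8,9} -> Video (id 10, lvl 3), Physics (id 12, lvl 3).
Iteration 4: rows with parent in {10,12} -> Books (id 11, lvl 4).
Iteration 5: no rows with parent in {11}; recursion stops.
SUM(lvl) = 0 + 1 + 1 + 2 + 2 + 2 + 3 + 3 + 4 = 18.

18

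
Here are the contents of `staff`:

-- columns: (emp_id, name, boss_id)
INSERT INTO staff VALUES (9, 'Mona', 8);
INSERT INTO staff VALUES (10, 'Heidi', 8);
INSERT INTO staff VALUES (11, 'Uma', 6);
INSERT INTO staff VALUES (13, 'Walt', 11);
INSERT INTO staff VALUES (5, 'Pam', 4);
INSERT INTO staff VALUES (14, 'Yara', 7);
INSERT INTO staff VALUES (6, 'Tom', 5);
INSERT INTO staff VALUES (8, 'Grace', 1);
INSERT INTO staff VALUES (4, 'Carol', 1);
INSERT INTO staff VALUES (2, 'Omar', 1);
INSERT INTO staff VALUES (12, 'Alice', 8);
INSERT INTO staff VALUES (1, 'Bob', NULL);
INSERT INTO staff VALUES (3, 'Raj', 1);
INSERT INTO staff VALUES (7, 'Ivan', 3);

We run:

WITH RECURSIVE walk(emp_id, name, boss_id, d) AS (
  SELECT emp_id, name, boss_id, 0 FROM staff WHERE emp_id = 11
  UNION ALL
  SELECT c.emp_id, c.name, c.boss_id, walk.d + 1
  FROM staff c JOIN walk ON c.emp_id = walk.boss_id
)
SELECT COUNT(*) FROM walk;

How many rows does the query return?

5

Base: emp_id=11 (Uma), boss_id=6, d 0.
Iteration 1: join on emp_id=6 -> Tom (id 6, boss_id=5, d 1).
Iteration 2: join on emp_id=5 -> Pam (id 5, boss_id=4, d 2).
Iteration 3: join on emp_id=4 -> Carol (id 4, boss_id=1, d 3).
Iteration 4: join on emp_id=1 -> Bob (id 1, boss_id=NULL, d 4).
Iteration 5: boss_id is NULL; no match; recursion stops.
Total rows emitted: 5.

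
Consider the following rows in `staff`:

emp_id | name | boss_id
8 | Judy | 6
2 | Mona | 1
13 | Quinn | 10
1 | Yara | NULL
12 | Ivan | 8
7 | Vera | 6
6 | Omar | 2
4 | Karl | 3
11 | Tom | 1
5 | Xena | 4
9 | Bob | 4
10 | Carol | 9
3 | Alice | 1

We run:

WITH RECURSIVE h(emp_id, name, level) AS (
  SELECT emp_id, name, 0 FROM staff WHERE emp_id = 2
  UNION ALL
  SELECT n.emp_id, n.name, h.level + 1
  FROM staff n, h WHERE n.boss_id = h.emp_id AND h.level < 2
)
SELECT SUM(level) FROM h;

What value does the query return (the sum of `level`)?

5

Base: emp_id=2 (Mona) at level 0.
Iteration 1: rows with boss_id in {2} -> Omar (id 6, level 1).
Iteration 2: rows with boss_id in {6} -> Vera (id 7, level 2), Judy (id 8, level 2).
Iteration 3: level < 2 fails for all current rows; recursion stops.
SUM(level) = 0 + 1 + 2 + 2 = 5.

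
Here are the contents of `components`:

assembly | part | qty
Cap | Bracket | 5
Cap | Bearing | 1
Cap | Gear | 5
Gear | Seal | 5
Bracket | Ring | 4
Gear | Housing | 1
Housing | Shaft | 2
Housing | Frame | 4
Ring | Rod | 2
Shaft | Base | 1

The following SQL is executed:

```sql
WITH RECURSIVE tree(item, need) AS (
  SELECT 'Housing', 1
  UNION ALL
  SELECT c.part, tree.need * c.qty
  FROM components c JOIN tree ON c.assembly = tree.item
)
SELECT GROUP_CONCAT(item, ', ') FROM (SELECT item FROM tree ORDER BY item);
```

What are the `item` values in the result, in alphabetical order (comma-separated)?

Base, Frame, Housing, Shaft

Base: (Housing, need=1).
Iteration 1: components of {Housing} -> Frame = 1*4 = 4, Shaft = 1*2 = 2.
Iteration 2: components of {Frame,Shaft} -> Base = 2*1 = 2.
Iteration 3: no further components; recursion stops.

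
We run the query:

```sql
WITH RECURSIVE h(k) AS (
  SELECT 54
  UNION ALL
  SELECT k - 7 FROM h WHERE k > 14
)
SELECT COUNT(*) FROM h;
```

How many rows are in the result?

7

Base: k=54.
Iteration 1: 54 > 14 holds -> k = 54 - 7 = 47.
Iteration 2: 47 > 14 holds -> k = 47 - 7 = 40.
Iteration 3: 40 > 14 holds -> k = 40 - 7 = 33.
Iteration 4: 33 > 14 holds -> k = 33 - 7 = 26.
Iteration 5: 26 > 14 holds -> k = 26 - 7 = 19.
Iteration 6: 19 > 14 holds -> k = 19 - 7 = 12.
Iteration 7: 12 > 14 fails; recursion stops.
Total rows emitted: 7.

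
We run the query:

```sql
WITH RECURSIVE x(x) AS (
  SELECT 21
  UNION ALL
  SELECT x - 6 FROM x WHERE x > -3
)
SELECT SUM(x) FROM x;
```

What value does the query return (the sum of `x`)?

Base: x=21.
Iteration 1: 21 > -3 holds -> x = 21 - 6 = 15.
Iteration 2: 15 > -3 holds -> x = 15 - 6 = 9.
Iteration 3: 9 > -3 holds -> x = 9 - 6 = 3.
Iteration 4: 3 > -3 holds -> x = 3 - 6 = -3.
Iteration 5: -3 > -3 fails; recursion stops.
SUM(x) = 21 + 15 + 9 + 3 + -3 = 45.

45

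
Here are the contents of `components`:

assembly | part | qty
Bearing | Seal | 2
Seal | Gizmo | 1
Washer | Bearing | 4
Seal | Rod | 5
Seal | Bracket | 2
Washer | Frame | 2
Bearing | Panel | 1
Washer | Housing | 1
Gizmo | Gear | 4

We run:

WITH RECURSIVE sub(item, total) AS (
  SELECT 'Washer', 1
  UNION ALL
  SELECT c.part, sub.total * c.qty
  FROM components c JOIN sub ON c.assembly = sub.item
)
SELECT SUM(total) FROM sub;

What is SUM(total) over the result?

116

Base: (Washer, total=1).
Iteration 1: components of {Washer} -> Bearing = 1*4 = 4, Frame = 1*2 = 2, Housing = 1*1 = 1.
Iteration 2: components of {Bearing,Frame,Housing} -> Panel = 4*1 = 4, Seal = 4*2 = 8.
Iteration 3: components of {Panel,Seal} -> Bracket = 8*2 = 16, Gizmo = 8*1 = 8, Rod = 8*5 = 40.
Iteration 4: components of {Bracket,Gizmo,Rod} -> Gear = 8*4 = 32.
Iteration 5: no further components; recursion stops.
SUM(total) = 1 + 2 + 4 + 1 + 8 + 4 + 16 + 40 + 8 + 32 = 116.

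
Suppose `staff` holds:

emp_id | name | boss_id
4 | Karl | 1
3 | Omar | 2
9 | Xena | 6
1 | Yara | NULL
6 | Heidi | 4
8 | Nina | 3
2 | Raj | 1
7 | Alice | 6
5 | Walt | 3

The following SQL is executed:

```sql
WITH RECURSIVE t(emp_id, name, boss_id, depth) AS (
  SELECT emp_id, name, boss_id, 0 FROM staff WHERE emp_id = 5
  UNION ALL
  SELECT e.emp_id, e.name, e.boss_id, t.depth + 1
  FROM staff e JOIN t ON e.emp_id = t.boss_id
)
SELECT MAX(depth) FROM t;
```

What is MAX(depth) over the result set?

3

Base: emp_id=5 (Walt), boss_id=3, depth 0.
Iteration 1: join on emp_id=3 -> Omar (id 3, boss_id=2, depth 1).
Iteration 2: join on emp_id=2 -> Raj (id 2, boss_id=1, depth 2).
Iteration 3: join on emp_id=1 -> Yara (id 1, boss_id=NULL, depth 3).
Iteration 4: boss_id is NULL; no match; recursion stops.
depth values: 0, 1, 2, 3; the maximum is 3.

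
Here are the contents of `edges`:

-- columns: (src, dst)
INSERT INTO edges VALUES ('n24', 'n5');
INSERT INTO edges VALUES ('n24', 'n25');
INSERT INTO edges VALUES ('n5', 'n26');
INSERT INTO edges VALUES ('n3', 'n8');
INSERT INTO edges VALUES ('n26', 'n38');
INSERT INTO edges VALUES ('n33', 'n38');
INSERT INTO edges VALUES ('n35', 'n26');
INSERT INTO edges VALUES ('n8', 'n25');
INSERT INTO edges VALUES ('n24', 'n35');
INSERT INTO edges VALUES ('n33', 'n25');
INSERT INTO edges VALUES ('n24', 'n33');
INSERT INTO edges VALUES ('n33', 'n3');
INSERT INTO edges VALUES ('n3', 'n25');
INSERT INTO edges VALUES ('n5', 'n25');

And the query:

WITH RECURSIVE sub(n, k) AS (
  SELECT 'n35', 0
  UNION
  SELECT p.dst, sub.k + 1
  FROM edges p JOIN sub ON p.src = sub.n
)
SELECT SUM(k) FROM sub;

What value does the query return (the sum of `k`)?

Base: (n35, k=0).
Iteration 1: edges from {n35} -> (n26, k=1).
Iteration 2: edges from {n26} -> (n38, k=2).
Iteration 3: no outgoing edges from {n38}; recursion stops.
SUM(k) = 0 + 1 + 2 = 3.

3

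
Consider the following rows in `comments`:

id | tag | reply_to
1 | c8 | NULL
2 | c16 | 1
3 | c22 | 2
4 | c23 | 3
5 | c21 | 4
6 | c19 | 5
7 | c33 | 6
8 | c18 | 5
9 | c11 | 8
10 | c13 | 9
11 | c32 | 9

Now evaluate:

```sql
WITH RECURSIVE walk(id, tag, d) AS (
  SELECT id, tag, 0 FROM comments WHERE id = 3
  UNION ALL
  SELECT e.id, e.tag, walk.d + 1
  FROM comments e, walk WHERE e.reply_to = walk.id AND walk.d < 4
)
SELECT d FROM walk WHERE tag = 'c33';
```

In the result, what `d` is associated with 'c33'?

4

Base: id=3 (c22) at d 0.
Iteration 1: rows with reply_to in {3} -> c23 (id 4, d 1).
Iteration 2: rows with reply_to in {4} -> c21 (id 5, d 2).
Iteration 3: rows with reply_to in {5} -> c19 (id 6, d 3), c18 (id 8, d 3).
Iteration 4: rows with reply_to in {6,8} -> c33 (id 7, d 4), c11 (id 9, d 4).
Iteration 5: d < 4 fails for all current rows; recursion stops.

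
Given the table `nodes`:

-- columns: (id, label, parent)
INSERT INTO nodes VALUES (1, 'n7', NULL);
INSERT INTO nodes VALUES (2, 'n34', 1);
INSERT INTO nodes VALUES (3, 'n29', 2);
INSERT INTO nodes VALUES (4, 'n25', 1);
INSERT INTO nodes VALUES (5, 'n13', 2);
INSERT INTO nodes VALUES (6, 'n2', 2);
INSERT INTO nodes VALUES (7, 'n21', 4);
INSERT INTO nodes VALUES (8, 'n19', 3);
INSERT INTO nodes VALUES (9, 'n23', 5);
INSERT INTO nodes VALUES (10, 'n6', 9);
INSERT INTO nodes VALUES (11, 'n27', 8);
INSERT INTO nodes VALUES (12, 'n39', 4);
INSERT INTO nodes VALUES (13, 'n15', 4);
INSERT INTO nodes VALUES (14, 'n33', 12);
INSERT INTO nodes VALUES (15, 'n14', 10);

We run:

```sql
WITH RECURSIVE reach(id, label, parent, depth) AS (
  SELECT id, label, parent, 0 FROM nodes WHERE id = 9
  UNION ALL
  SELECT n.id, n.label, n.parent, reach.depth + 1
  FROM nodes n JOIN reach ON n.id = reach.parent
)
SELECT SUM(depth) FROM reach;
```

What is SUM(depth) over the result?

Base: id=9 (n23), parent=5, depth 0.
Iteration 1: join on id=5 -> n13 (id 5, parent=2, depth 1).
Iteration 2: join on id=2 -> n34 (id 2, parent=1, depth 2).
Iteration 3: join on id=1 -> n7 (id 1, parent=NULL, depth 3).
Iteration 4: parent is NULL; no match; recursion stops.
SUM(depth) = 0 + 1 + 2 + 3 = 6.

6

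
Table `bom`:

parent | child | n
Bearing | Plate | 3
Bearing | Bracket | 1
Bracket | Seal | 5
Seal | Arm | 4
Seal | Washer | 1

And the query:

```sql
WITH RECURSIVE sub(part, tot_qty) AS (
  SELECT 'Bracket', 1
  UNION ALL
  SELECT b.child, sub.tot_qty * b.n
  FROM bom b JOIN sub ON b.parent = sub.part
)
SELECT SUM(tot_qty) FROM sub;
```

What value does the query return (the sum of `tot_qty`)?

31

Base: (Bracket, tot_qty=1).
Iteration 1: components of {Bracket} -> Seal = 1*5 = 5.
Iteration 2: components of {Seal} -> Arm = 5*4 = 20, Washer = 5*1 = 5.
Iteration 3: no further components; recursion stops.
SUM(tot_qty) = 1 + 5 + 20 + 5 = 31.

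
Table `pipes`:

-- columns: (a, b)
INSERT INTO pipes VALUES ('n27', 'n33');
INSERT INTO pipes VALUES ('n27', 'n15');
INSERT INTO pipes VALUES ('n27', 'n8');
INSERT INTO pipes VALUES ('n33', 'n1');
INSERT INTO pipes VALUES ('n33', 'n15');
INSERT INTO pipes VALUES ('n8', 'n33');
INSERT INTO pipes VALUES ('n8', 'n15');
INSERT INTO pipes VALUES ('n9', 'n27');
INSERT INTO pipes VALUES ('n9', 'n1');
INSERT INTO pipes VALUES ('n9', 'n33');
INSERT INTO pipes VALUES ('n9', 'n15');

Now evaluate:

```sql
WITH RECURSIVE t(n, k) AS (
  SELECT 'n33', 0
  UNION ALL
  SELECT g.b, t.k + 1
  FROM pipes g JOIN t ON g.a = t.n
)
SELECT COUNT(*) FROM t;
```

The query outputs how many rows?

3

Base: (n33, k=0).
Iteration 1: edges from {n33} -> (n1, k=1), (n15, k=1).
Iteration 2: no outgoing edges from {n1,n15}; recursion stops.
Total rows emitted: 3.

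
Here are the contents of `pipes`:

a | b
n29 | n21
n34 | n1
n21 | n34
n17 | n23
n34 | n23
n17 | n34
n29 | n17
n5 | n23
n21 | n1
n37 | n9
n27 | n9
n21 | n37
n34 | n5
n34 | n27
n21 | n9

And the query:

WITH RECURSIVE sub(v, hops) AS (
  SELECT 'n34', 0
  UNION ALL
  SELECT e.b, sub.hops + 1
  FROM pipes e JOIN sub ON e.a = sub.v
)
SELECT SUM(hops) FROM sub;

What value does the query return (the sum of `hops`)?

8

Base: (n34, hops=0).
Iteration 1: edges from {n34} -> (n1, hops=1), (n23, hops=1), (n27, hops=1), (n5, hops=1).
Iteration 2: edges from {n1,n23,n27,n5} -> (n23, hops=2), (n9, hops=2).
Iteration 3: no outgoing edges from {n23,n9}; recursion stops.
SUM(hops) = 0 + 1 + 1 + 1 + 1 + 2 + 2 = 8.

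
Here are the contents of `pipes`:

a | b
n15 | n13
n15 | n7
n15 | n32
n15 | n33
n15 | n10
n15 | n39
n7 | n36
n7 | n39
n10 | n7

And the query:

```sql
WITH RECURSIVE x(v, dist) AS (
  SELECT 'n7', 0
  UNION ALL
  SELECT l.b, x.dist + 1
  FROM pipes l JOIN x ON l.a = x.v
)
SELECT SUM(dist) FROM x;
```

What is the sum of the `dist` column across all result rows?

2

Base: (n7, dist=0).
Iteration 1: edges from {n7} -> (n36, dist=1), (n39, dist=1).
Iteration 2: no outgoing edges from {n36,n39}; recursion stops.
SUM(dist) = 0 + 1 + 1 = 2.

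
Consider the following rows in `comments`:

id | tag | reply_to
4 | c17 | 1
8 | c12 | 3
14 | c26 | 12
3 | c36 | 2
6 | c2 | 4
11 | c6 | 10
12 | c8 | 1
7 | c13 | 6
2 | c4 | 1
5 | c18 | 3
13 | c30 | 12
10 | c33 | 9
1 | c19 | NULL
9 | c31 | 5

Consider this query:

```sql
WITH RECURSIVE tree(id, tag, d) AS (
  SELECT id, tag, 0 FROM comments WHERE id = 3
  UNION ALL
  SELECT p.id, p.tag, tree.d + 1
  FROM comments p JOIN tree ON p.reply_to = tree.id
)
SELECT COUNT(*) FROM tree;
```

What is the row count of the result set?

6

Base: id=3 (c36) at d 0.
Iteration 1: rows with reply_to in {3} -> c18 (id 5, d 1), c12 (id 8, d 1).
Iteration 2: rows with reply_to in {5,8} -> c31 (id 9, d 2).
Iteration 3: rows with reply_to in {9} -> c33 (id 10, d 3).
Iteration 4: rows with reply_to in {10} -> c6 (id 11, d 4).
Iteration 5: no rows with reply_to in {11}; recursion stops.
Total rows emitted: 6.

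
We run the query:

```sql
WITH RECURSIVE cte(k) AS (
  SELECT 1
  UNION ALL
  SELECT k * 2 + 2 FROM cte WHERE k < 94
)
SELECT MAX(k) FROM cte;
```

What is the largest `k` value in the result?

94

Base: k=1.
Iteration 1: 1 < 94 holds -> k = 1 * 2 + 2 = 4.
Iteration 2: 4 < 94 holds -> k = 4 * 2 + 2 = 10.
Iteration 3: 10 < 94 holds -> k = 10 * 2 + 2 = 22.
Iteration 4: 22 < 94 holds -> k = 22 * 2 + 2 = 46.
Iteration 5: 46 < 94 holds -> k = 46 * 2 + 2 = 94.
Iteration 6: 94 < 94 fails; recursion stops.
k values: 1, 4, 10, 22, 46, 94; the maximum is 94.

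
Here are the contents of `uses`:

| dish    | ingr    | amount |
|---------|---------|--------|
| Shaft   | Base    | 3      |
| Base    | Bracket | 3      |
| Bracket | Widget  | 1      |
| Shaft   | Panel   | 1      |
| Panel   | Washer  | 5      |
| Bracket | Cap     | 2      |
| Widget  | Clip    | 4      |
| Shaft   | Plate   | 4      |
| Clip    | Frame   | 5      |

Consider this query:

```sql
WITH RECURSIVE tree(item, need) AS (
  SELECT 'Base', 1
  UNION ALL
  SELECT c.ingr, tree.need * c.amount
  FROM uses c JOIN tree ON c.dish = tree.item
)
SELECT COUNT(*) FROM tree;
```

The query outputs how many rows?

6

Base: (Base, need=1).
Iteration 1: components of {Base} -> Bracket = 1*3 = 3.
Iteration 2: components of {Bracket} -> Cap = 3*2 = 6, Widget = 3*1 = 3.
Iteration 3: components of {Cap,Widget} -> Clip = 3*4 = 12.
Iteration 4: components of {Clip} -> Frame = 12*5 = 60.
Iteration 5: no further components; recursion stops.
Total rows emitted: 6.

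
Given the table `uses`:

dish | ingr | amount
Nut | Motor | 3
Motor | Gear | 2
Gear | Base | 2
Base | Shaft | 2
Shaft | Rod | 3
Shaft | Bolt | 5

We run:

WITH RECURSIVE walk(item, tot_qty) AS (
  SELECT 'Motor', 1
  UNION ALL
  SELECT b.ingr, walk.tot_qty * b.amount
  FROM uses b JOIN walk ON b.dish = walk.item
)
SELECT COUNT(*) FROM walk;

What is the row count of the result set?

Base: (Motor, tot_qty=1).
Iteration 1: components of {Motor} -> Gear = 1*2 = 2.
Iteration 2: components of {Gear} -> Base = 2*2 = 4.
Iteration 3: components of {Base} -> Shaft = 4*2 = 8.
Iteration 4: components of {Shaft} -> Bolt = 8*5 = 40, Rod = 8*3 = 24.
Iteration 5: no further components; recursion stops.
Total rows emitted: 6.

6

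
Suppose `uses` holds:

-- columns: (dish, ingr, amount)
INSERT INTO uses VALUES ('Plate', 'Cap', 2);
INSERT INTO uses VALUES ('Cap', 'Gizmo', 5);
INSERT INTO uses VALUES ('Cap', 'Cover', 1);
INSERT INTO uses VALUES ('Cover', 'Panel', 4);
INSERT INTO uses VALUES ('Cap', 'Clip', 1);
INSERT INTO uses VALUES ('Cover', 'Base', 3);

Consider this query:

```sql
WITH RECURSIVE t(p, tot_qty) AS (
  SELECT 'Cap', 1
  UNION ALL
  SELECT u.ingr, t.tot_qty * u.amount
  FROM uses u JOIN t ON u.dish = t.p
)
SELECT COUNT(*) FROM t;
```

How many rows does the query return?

6

Base: (Cap, tot_qty=1).
Iteration 1: components of {Cap} -> Clip = 1*1 = 1, Cover = 1*1 = 1, Gizmo = 1*5 = 5.
Iteration 2: components of {Clip,Cover,Gizmo} -> Base = 1*3 = 3, Panel = 1*4 = 4.
Iteration 3: no further components; recursion stops.
Total rows emitted: 6.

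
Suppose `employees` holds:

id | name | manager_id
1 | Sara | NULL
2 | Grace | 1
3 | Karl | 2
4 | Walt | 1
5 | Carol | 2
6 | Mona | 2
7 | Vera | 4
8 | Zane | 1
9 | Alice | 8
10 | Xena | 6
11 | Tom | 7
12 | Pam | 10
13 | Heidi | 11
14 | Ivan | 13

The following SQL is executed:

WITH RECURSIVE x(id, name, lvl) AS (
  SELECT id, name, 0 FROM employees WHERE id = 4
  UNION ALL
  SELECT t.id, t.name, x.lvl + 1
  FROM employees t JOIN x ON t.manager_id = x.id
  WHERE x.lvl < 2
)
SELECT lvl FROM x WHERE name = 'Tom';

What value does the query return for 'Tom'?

2

Base: id=4 (Walt) at lvl 0.
Iteration 1: rows with manager_id in {4} -> Vera (id 7, lvl 1).
Iteration 2: rows with manager_id in {7} -> Tom (id 11, lvl 2).
Iteration 3: lvl < 2 fails for all current rows; recursion stops.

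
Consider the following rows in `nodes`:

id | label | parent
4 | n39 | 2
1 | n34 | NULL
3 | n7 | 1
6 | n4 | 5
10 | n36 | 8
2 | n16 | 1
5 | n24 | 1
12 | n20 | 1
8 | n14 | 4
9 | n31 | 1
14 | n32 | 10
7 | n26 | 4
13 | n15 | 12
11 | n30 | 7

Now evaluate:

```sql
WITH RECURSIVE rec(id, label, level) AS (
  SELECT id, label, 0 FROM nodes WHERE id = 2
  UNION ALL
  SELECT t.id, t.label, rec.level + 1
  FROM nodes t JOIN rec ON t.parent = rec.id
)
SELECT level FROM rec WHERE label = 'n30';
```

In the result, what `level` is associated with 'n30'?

Base: id=2 (n16) at level 0.
Iteration 1: rows with parent in {2} -> n39 (id 4, level 1).
Iteration 2: rows with parent in {4} -> n26 (id 7, level 2), n14 (id 8, level 2).
Iteration 3: rows with parent in {7,8} -> n36 (id 10, level 3), n30 (id 11, level 3).
Iteration 4: rows with parent in {10,11} -> n32 (id 14, level 4).
Iteration 5: no rows with parent in {14}; recursion stops.

3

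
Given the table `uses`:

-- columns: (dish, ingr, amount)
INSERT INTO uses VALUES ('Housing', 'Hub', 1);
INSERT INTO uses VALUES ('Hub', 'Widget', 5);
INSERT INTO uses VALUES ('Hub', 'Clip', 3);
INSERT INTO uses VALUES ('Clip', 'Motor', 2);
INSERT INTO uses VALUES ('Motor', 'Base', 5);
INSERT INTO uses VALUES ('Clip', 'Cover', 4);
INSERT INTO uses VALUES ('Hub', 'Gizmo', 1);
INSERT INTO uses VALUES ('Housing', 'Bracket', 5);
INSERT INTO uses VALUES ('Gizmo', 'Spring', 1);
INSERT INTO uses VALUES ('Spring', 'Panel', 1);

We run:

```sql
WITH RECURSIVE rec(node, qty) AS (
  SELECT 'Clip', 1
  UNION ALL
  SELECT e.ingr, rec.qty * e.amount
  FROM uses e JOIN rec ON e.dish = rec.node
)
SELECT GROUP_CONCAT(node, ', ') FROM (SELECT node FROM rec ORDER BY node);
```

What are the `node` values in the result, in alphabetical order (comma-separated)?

Base: (Clip, qty=1).
Iteration 1: components of {Clip} -> Cover = 1*4 = 4, Motor = 1*2 = 2.
Iteration 2: components of {Cover,Motor} -> Base = 2*5 = 10.
Iteration 3: no further components; recursion stops.

Base, Clip, Cover, Motor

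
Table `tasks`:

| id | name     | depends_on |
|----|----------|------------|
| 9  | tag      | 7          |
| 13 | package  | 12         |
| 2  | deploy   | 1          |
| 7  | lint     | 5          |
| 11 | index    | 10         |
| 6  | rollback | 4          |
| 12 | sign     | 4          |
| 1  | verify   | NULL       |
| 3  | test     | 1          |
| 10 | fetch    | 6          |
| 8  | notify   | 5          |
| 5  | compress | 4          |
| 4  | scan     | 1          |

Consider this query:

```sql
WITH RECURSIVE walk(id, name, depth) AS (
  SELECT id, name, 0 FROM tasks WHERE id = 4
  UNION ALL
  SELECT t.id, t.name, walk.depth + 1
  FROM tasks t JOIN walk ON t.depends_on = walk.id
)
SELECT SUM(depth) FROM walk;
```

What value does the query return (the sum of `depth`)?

17

Base: id=4 (scan) at depth 0.
Iteration 1: rows with depends_on in {4} -> compress (id 5, depth 1), rollback (id 6, depth 1), sign (id 12, depth 1).
Iteration 2: rows with depends_on in {5,6,12} -> lint (id 7, depth 2), notify (id 8, depth 2), fetch (id 10, depth 2), package (id 13, depth 2).
Iteration 3: rows with depends_on in {7,8,10,13} -> tag (id 9, depth 3), index (id 11, depth 3).
Iteration 4: no rows with depends_on in {9,11}; recursion stops.
SUM(depth) = 0 + 1 + 1 + 1 + 2 + 2 + 2 + 2 + 3 + 3 = 17.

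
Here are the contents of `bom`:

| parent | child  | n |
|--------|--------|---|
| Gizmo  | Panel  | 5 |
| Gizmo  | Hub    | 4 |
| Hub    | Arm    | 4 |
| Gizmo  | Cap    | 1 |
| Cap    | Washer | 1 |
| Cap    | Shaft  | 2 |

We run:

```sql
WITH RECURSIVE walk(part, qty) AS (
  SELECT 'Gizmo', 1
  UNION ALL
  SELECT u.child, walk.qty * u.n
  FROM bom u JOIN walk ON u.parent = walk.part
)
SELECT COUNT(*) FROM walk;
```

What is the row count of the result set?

7

Base: (Gizmo, qty=1).
Iteration 1: components of {Gizmo} -> Cap = 1*1 = 1, Hub = 1*4 = 4, Panel = 1*5 = 5.
Iteration 2: components of {Cap,Hub,Panel} -> Arm = 4*4 = 16, Shaft = 1*2 = 2, Washer = 1*1 = 1.
Iteration 3: no further components; recursion stops.
Total rows emitted: 7.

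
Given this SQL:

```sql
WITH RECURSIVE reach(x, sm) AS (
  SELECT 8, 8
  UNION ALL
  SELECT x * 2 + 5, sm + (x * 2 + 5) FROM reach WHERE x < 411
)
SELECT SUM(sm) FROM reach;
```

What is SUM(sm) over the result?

1455

Base: x=8, sm=8.
Iteration 1: 8 < 411 holds -> x = 8 * 2 + 5 = 21, sm = 8 + 21 = 29.
Iteration 2: 21 < 411 holds -> x = 21 * 2 + 5 = 47, sm = 29 + 47 = 76.
Iteration 3: 47 < 411 holds -> x = 47 * 2 + 5 = 99, sm = 76 + 99 = 175.
Iteration 4: 99 < 411 holds -> x = 99 * 2 + 5 = 203, sm = 175 + 203 = 378.
Iteration 5: 203 < 411 holds -> x = 203 * 2 + 5 = 411, sm = 378 + 411 = 789.
Iteration 6: 411 < 411 fails; recursion stops.
SUM(sm) = 8 + 29 + 76 + 175 + 378 + 789 = 1455.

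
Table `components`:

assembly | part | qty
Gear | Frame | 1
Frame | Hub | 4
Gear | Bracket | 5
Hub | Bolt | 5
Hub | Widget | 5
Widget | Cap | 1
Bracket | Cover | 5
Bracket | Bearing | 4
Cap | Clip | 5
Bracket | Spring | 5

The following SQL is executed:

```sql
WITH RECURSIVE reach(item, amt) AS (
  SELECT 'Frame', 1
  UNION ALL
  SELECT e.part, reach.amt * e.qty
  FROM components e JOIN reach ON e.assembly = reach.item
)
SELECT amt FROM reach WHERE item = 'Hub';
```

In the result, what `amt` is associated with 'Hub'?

4

Base: (Frame, amt=1).
Iteration 1: components of {Frame} -> Hub = 1*4 = 4.
Iteration 2: components of {Hub} -> Bolt = 4*5 = 20, Widget = 4*5 = 20.
Iteration 3: components of {Bolt,Widget} -> Cap = 20*1 = 20.
Iteration 4: components of {Cap} -> Clip = 20*5 = 100.
Iteration 5: no further components; recursion stops.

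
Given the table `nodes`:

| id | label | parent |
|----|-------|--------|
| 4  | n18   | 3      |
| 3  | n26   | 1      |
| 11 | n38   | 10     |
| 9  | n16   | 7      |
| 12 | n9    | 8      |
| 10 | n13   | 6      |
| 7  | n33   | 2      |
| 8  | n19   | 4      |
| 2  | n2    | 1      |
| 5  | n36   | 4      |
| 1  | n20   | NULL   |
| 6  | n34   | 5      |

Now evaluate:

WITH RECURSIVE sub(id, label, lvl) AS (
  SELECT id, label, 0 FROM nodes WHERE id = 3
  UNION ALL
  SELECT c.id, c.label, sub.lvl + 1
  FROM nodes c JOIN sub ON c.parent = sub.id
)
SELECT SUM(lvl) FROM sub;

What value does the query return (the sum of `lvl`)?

Base: id=3 (n26) at lvl 0.
Iteration 1: rows with parent in {3} -> n18 (id 4, lvl 1).
Iteration 2: rows with parent in {4} -> n36 (id 5, lvl 2), n19 (id 8, lvl 2).
Iteration 3: rows with parent in {5,8} -> n34 (id 6, lvl 3), n9 (id 12, lvl 3).
Iteration 4: rows with parent in {6,12} -> n13 (id 10, lvl 4).
Iteration 5: rows with parent in {10} -> n38 (id 11, lvl 5).
Iteration 6: no rows with parent in {11}; recursion stops.
SUM(lvl) = 0 + 1 + 2 + 2 + 3 + 3 + 4 + 5 = 20.

20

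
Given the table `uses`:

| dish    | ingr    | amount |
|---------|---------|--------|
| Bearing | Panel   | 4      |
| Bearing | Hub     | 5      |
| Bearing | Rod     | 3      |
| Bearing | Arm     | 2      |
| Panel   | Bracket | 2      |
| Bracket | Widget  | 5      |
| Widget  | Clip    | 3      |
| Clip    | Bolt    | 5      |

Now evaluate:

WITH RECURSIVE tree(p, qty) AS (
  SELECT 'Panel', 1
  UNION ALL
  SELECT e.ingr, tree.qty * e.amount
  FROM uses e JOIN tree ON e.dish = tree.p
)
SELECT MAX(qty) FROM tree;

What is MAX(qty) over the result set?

150

Base: (Panel, qty=1).
Iteration 1: components of {Panel} -> Bracket = 1*2 = 2.
Iteration 2: components of {Bracket} -> Widget = 2*5 = 10.
Iteration 3: components of {Widget} -> Clip = 10*3 = 30.
Iteration 4: components of {Clip} -> Bolt = 30*5 = 150.
Iteration 5: no further components; recursion stops.
qty values: 1, 2, 10, 30, 150; the maximum is 150.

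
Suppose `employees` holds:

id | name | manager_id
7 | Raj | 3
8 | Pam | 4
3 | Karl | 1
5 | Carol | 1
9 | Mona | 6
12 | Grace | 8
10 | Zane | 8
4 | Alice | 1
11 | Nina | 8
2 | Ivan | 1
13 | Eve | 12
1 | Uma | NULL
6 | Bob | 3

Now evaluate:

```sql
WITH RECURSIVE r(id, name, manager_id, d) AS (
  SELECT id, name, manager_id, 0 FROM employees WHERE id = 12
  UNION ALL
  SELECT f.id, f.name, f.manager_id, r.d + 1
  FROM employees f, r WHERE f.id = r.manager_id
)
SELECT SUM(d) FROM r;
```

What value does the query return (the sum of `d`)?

6

Base: id=12 (Grace), manager_id=8, d 0.
Iteration 1: join on id=8 -> Pam (id 8, manager_id=4, d 1).
Iteration 2: join on id=4 -> Alice (id 4, manager_id=1, d 2).
Iteration 3: join on id=1 -> Uma (id 1, manager_id=NULL, d 3).
Iteration 4: manager_id is NULL; no match; recursion stops.
SUM(d) = 0 + 1 + 2 + 3 = 6.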